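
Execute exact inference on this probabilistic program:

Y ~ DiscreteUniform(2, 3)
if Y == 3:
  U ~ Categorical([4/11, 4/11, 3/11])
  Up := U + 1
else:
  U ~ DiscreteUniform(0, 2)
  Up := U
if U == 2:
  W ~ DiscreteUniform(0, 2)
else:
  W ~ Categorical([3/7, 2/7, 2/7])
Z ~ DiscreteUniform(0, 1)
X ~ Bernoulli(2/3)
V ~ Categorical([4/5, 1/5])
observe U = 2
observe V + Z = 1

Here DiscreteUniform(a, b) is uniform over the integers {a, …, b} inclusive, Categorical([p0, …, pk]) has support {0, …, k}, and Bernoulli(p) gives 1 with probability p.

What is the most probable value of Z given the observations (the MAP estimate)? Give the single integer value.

argmax_v P(Z = v | obs) = 1

Enumerate traces; 24 have nonzero weight after conditioning:
  (Y=2, U=2, W=0, Z=0, X=0, V=1) weight 1/540
  (Y=2, U=2, W=0, Z=0, X=1, V=1) weight 1/270
  (Y=2, U=2, W=0, Z=1, X=0, V=0) weight 1/135
  (Y=2, U=2, W=0, Z=1, X=1, V=0) weight 2/135
  (Y=2, U=2, W=1, Z=0, X=0, V=1) weight 1/540
  (Y=2, U=2, W=1, Z=0, X=1, V=1) weight 1/270
  (Y=2, U=2, W=1, Z=1, X=0, V=0) weight 1/135
  (Y=2, U=2, W=1, Z=1, X=1, V=0) weight 2/135
  … 16 more
Group by Z:
  weight(Z=0) = 1/33
  weight(Z=1) = 4/33
Total weight = 1/33 + 4/33 = 5/33
P(Z=0 | obs) = 1/33 / 5/33 = 1/5
P(Z=1 | obs) = 4/33 / 5/33 = 4/5
argmax = 1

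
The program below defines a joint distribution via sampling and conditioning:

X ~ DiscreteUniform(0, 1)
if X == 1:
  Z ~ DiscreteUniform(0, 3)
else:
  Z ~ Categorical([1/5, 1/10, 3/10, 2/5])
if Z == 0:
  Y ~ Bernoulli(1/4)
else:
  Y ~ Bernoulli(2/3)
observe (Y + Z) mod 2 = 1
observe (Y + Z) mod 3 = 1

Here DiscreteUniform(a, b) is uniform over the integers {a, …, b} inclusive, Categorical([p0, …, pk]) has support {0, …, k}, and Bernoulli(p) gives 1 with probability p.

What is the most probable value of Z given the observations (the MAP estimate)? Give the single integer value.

Enumerate traces; 4 have nonzero weight after conditioning:
  (X=0, Z=0, Y=1) weight 1/40
  (X=0, Z=1, Y=0) weight 1/60
  (X=1, Z=0, Y=1) weight 1/32
  (X=1, Z=1, Y=0) weight 1/24
Group by Z:
  weight(Z=0) = 9/160
  weight(Z=1) = 7/120
Total weight = 9/160 + 7/120 = 11/96
P(Z=0 | obs) = 9/160 / 11/96 = 27/55
P(Z=1 | obs) = 7/120 / 11/96 = 28/55
argmax = 1

argmax_v P(Z = v | obs) = 1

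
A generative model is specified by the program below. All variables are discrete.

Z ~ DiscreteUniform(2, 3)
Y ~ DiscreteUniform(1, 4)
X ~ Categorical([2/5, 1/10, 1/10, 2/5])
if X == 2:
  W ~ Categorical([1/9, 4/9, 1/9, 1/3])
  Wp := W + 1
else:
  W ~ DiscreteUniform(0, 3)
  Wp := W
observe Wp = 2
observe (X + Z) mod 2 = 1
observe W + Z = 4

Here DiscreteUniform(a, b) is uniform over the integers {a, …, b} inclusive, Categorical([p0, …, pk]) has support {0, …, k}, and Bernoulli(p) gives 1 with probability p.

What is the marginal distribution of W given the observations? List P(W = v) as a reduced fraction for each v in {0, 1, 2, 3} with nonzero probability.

Enumerate traces; 12 have nonzero weight after conditioning:
  (Z=2, Y=1, X=1, W=2) weight 1/320
  (Z=2, Y=1, X=3, W=2) weight 1/80
  (Z=2, Y=2, X=1, W=2) weight 1/320
  (Z=2, Y=2, X=3, W=2) weight 1/80
  (Z=2, Y=3, X=1, W=2) weight 1/320
  (Z=2, Y=3, X=3, W=2) weight 1/80
  (Z=2, Y=4, X=1, W=2) weight 1/320
  (Z=2, Y=4, X=3, W=2) weight 1/80
  (Z=3, Y=1, X=2, W=1) weight 1/180
  … 3 more
Group by W:
  weight(W=1) = 1/45
  weight(W=2) = 1/16
Total weight = 1/45 + 1/16 = 61/720
P(W=1 | obs) = 1/45 / 61/720 = 16/61
P(W=2 | obs) = 1/16 / 61/720 = 45/61

P(W=1) = 16/61, P(W=2) = 45/61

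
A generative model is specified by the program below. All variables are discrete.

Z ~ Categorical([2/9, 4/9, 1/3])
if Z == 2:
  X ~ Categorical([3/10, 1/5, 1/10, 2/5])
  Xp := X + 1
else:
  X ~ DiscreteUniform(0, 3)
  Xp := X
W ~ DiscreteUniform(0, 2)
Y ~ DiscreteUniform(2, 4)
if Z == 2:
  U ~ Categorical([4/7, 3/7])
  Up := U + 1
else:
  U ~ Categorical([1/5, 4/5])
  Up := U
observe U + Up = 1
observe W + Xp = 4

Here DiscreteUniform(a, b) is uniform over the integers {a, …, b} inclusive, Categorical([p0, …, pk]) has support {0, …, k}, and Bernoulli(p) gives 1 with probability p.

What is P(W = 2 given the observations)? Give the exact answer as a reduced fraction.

Enumerate traces; 9 have nonzero weight after conditioning:
  (Z=2, X=1, W=2, Y=2, U=0) weight 4/945
  (Z=2, X=1, W=2, Y=3, U=0) weight 4/945
  (Z=2, X=1, W=2, Y=4, U=0) weight 4/945
  (Z=2, X=2, W=1, Y=2, U=0) weight 2/945
  (Z=2, X=2, W=1, Y=3, U=0) weight 2/945
  (Z=2, X=2, W=1, Y=4, U=0) weight 2/945
  (Z=2, X=3, W=0, Y=2, U=0) weight 8/945
  (Z=2, X=3, W=0, Y=3, U=0) weight 8/945
  … 1 more
Group by W:
  weight(W=0) = 8/315
  weight(W=1) = 2/315
  weight(W=2) = 4/315
Total weight = 8/315 + 2/315 + 4/315 = 2/45
P(W=0 | obs) = 8/315 / 2/45 = 4/7
P(W=1 | obs) = 2/315 / 2/45 = 1/7
P(W=2 | obs) = 4/315 / 2/45 = 2/7

P(W = 2 | obs) = 2/7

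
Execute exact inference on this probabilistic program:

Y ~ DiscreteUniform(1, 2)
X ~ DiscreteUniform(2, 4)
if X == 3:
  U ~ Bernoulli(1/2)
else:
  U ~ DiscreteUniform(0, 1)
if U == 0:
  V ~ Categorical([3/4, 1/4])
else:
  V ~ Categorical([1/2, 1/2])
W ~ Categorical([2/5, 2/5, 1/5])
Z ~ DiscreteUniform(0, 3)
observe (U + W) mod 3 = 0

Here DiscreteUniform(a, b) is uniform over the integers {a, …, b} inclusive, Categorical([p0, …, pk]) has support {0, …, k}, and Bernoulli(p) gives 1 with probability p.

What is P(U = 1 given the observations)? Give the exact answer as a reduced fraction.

P(U = 1 | obs) = 1/3

Enumerate traces; 96 have nonzero weight after conditioning:
  (Y=1, X=2, U=0, V=0, W=0, Z=0) weight 1/160
  (Y=1, X=2, U=0, V=0, W=0, Z=1) weight 1/160
  (Y=1, X=2, U=0, V=0, W=0, Z=2) weight 1/160
  (Y=1, X=2, U=0, V=0, W=0, Z=3) weight 1/160
  (Y=1, X=2, U=0, V=1, W=0, Z=0) weight 1/480
  (Y=1, X=2, U=0, V=1, W=0, Z=1) weight 1/480
  (Y=1, X=2, U=0, V=1, W=0, Z=2) weight 1/480
  (Y=1, X=2, U=0, V=1, W=0, Z=3) weight 1/480
  (Y=1, X=2, U=1, V=0, W=2, Z=0) weight 1/480
  … 87 more
Group by U:
  weight(U=0) = 1/5
  weight(U=1) = 1/10
Total weight = 1/5 + 1/10 = 3/10
P(U=0 | obs) = 1/5 / 3/10 = 2/3
P(U=1 | obs) = 1/10 / 3/10 = 1/3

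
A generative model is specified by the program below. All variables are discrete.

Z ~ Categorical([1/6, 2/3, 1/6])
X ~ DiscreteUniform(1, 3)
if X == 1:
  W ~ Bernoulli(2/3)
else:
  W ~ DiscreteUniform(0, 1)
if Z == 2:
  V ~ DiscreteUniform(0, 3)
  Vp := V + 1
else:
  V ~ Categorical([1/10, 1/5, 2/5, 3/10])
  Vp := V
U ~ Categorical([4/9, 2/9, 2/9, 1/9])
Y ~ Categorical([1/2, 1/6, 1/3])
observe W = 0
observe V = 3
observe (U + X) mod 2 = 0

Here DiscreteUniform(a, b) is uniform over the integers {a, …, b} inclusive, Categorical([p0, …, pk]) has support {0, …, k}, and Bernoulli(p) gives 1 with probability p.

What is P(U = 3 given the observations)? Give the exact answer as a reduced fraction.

P(U = 3 | obs) = 5/33

Enumerate traces; 54 have nonzero weight after conditioning:
  (Z=0, X=1, W=0, V=3, U=1, Y=0) weight 1/1620
  (Z=0, X=1, W=0, V=3, U=1, Y=1) weight 1/4860
  (Z=0, X=1, W=0, V=3, U=1, Y=2) weight 1/2430
  (Z=0, X=1, W=0, V=3, U=3, Y=0) weight 1/3240
  (Z=0, X=1, W=0, V=3, U=3, Y=1) weight 1/9720
  (Z=0, X=1, W=0, V=3, U=3, Y=2) weight 1/4860
  (Z=0, X=2, W=0, V=3, U=0, Y=0) weight 1/540
  (Z=0, X=2, W=0, V=3, U=0, Y=1) weight 1/1620
  (Z=0, X=2, W=0, V=3, U=2, Y=0) weight 1/1080
  … 45 more
Group by U:
  weight(U=0) = 7/324
  weight(U=1) = 35/1944
  weight(U=2) = 7/648
  weight(U=3) = 35/3888
Total weight = 7/324 + 35/1944 + 7/648 + 35/3888 = 77/1296
P(U=0 | obs) = 7/324 / 77/1296 = 4/11
P(U=1 | obs) = 35/1944 / 77/1296 = 10/33
P(U=2 | obs) = 7/648 / 77/1296 = 2/11
P(U=3 | obs) = 35/3888 / 77/1296 = 5/33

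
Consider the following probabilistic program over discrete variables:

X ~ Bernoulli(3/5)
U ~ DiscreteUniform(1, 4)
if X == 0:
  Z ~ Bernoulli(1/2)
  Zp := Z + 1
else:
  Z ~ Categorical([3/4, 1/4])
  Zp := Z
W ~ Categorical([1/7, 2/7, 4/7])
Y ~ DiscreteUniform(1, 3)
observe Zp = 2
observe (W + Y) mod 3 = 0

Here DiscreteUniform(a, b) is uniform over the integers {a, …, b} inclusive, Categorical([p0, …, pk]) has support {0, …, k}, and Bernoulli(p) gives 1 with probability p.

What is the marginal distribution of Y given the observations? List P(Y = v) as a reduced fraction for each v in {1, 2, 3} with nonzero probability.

P(Y=1) = 4/7, P(Y=2) = 2/7, P(Y=3) = 1/7

Enumerate traces; 12 have nonzero weight after conditioning:
  (X=0, U=1, Z=1, W=0, Y=3) weight 1/420
  (X=0, U=1, Z=1, W=1, Y=2) weight 1/210
  (X=0, U=1, Z=1, W=2, Y=1) weight 1/105
  (X=0, U=2, Z=1, W=0, Y=3) weight 1/420
  (X=0, U=2, Z=1, W=1, Y=2) weight 1/210
  (X=0, U=2, Z=1, W=2, Y=1) weight 1/105
  (X=0, U=3, Z=1, W=0, Y=3) weight 1/420
  (X=0, U=3, Z=1, W=1, Y=2) weight 1/210
  … 4 more
Group by Y:
  weight(Y=1) = 4/105
  weight(Y=2) = 2/105
  weight(Y=3) = 1/105
Total weight = 4/105 + 2/105 + 1/105 = 1/15
P(Y=1 | obs) = 4/105 / 1/15 = 4/7
P(Y=2 | obs) = 2/105 / 1/15 = 2/7
P(Y=3 | obs) = 1/105 / 1/15 = 1/7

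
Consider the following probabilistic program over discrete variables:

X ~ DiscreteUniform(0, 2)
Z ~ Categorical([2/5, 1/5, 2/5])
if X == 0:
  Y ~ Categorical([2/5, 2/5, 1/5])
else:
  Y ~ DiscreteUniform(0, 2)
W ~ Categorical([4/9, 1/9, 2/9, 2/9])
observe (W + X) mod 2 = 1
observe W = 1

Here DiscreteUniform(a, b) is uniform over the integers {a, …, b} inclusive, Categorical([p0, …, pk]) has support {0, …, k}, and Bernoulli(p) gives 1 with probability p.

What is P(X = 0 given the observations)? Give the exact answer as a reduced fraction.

P(X = 0 | obs) = 1/2

Enumerate traces; 18 have nonzero weight after conditioning:
  (X=0, Z=0, Y=0, W=1) weight 4/675
  (X=0, Z=0, Y=1, W=1) weight 4/675
  (X=0, Z=0, Y=2, W=1) weight 2/675
  (X=0, Z=1, Y=0, W=1) weight 2/675
  (X=0, Z=1, Y=1, W=1) weight 2/675
  (X=0, Z=1, Y=2, W=1) weight 1/675
  (X=0, Z=2, Y=0, W=1) weight 4/675
  (X=0, Z=2, Y=1, W=1) weight 4/675
  (X=2, Z=0, Y=0, W=1) weight 2/405
  … 9 more
Group by X:
  weight(X=0) = 1/27
  weight(X=2) = 1/27
Total weight = 1/27 + 1/27 = 2/27
P(X=0 | obs) = 1/27 / 2/27 = 1/2
P(X=2 | obs) = 1/27 / 2/27 = 1/2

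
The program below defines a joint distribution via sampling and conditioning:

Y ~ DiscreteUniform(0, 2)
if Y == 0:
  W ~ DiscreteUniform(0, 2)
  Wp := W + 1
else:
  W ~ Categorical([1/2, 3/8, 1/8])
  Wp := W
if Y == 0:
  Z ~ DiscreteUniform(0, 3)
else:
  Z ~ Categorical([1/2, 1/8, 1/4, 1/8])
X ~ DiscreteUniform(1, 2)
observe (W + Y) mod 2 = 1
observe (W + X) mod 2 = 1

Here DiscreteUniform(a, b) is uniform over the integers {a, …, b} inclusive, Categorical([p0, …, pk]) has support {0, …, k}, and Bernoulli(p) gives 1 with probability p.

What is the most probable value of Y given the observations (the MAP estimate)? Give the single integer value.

Enumerate traces; 16 have nonzero weight after conditioning:
  (Y=0, W=1, Z=0, X=2) weight 1/72
  (Y=0, W=1, Z=1, X=2) weight 1/72
  (Y=0, W=1, Z=2, X=2) weight 1/72
  (Y=0, W=1, Z=3, X=2) weight 1/72
  (Y=1, W=0, Z=0, X=1) weight 1/24
  (Y=1, W=0, Z=1, X=1) weight 1/96
  (Y=1, W=0, Z=2, X=1) weight 1/48
  (Y=1, W=0, Z=3, X=1) weight 1/96
  (Y=2, W=1, Z=0, X=2) weight 1/32
  … 7 more
Group by Y:
  weight(Y=0) = 1/18
  weight(Y=1) = 5/48
  weight(Y=2) = 1/16
Total weight = 1/18 + 5/48 + 1/16 = 2/9
P(Y=0 | obs) = 1/18 / 2/9 = 1/4
P(Y=1 | obs) = 5/48 / 2/9 = 15/32
P(Y=2 | obs) = 1/16 / 2/9 = 9/32
argmax = 1

argmax_v P(Y = v | obs) = 1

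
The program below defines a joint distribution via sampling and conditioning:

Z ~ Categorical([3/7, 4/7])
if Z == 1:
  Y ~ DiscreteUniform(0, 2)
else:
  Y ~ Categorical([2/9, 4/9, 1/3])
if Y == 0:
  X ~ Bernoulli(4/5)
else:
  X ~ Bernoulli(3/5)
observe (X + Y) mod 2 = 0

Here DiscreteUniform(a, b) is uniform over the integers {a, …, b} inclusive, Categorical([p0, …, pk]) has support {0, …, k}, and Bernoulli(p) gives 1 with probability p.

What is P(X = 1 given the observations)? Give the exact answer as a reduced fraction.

P(X = 1 | obs) = 6/11

Enumerate traces; 6 have nonzero weight after conditioning:
  (Z=0, Y=0, X=0) weight 2/105
  (Z=0, Y=1, X=1) weight 4/35
  (Z=0, Y=2, X=0) weight 2/35
  (Z=1, Y=0, X=0) weight 4/105
  (Z=1, Y=1, X=1) weight 4/35
  (Z=1, Y=2, X=0) weight 8/105
Group by X:
  weight(X=0) = 4/21
  weight(X=1) = 8/35
Total weight = 4/21 + 8/35 = 44/105
P(X=0 | obs) = 4/21 / 44/105 = 5/11
P(X=1 | obs) = 8/35 / 44/105 = 6/11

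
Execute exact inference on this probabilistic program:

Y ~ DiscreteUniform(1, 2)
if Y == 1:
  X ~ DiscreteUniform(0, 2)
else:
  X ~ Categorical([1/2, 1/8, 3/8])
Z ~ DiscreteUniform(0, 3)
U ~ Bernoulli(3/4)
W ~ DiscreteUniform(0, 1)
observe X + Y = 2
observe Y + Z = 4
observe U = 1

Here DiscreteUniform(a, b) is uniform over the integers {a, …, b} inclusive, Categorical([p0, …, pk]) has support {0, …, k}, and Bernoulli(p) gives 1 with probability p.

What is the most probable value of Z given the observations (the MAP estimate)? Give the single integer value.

Enumerate traces; 4 have nonzero weight after conditioning:
  (Y=1, X=1, Z=3, U=1, W=0) weight 1/64
  (Y=1, X=1, Z=3, U=1, W=1) weight 1/64
  (Y=2, X=0, Z=2, U=1, W=0) weight 3/128
  (Y=2, X=0, Z=2, U=1, W=1) weight 3/128
Group by Z:
  weight(Z=2) = 3/64
  weight(Z=3) = 1/32
Total weight = 3/64 + 1/32 = 5/64
P(Z=2 | obs) = 3/64 / 5/64 = 3/5
P(Z=3 | obs) = 1/32 / 5/64 = 2/5
argmax = 2

argmax_v P(Z = v | obs) = 2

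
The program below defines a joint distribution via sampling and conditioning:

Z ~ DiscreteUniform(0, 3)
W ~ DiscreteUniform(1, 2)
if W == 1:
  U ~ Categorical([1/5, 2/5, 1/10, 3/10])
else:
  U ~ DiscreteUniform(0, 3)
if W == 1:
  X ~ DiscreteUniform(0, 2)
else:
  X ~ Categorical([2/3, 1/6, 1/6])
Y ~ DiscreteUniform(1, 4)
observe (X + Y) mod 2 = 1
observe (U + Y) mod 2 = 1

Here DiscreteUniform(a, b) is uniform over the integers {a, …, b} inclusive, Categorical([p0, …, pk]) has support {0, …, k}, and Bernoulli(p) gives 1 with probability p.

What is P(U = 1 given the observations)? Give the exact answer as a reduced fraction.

Enumerate traces; 96 have nonzero weight after conditioning:
  (Z=0, W=1, U=0, X=0, Y=1) weight 1/480
  (Z=0, W=1, U=0, X=0, Y=3) weight 1/480
  (Z=0, W=1, U=0, X=2, Y=1) weight 1/480
  (Z=0, W=1, U=0, X=2, Y=3) weight 1/480
  (Z=0, W=1, U=1, X=1, Y=2) weight 1/240
  (Z=0, W=1, U=1, X=1, Y=4) weight 1/240
  (Z=0, W=1, U=2, X=0, Y=1) weight 1/960
  (Z=0, W=1, U=2, X=0, Y=3) weight 1/960
  (Z=0, W=1, U=3, X=1, Y=2) weight 1/320
  … 87 more
Group by U:
  weight(U=0) = 41/480
  weight(U=1) = 7/160
  weight(U=2) = 11/160
  weight(U=3) = 17/480
Total weight = 41/480 + 7/160 + 11/160 + 17/480 = 7/30
P(U=0 | obs) = 41/480 / 7/30 = 41/112
P(U=1 | obs) = 7/160 / 7/30 = 3/16
P(U=2 | obs) = 11/160 / 7/30 = 33/112
P(U=3 | obs) = 17/480 / 7/30 = 17/112

P(U = 1 | obs) = 3/16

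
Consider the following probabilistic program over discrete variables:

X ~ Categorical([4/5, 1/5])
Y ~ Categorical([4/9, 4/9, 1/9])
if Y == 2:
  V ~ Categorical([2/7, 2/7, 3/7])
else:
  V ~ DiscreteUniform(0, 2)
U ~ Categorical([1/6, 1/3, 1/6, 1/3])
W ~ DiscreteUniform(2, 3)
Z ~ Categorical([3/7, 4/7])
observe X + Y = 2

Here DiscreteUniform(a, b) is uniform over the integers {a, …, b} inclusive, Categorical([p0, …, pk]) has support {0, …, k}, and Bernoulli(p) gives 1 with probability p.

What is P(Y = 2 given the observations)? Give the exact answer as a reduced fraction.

Enumerate traces; 96 have nonzero weight after conditioning:
  (X=0, Y=2, V=0, U=0, W=2, Z=0) weight 2/2205
  (X=0, Y=2, V=0, U=0, W=2, Z=1) weight 8/6615
  (X=0, Y=2, V=0, U=0, W=3, Z=0) weight 2/2205
  (X=0, Y=2, V=0, U=0, W=3, Z=1) weight 8/6615
  (X=0, Y=2, V=0, U=1, W=2, Z=0) weight 4/2205
  (X=0, Y=2, V=0, U=1, W=2, Z=1) weight 16/6615
  (X=0, Y=2, V=0, U=1, W=3, Z=0) weight 4/2205
  (X=0, Y=2, V=0, U=1, W=3, Z=1) weight 16/6615
  (X=1, Y=1, V=0, U=0, W=2, Z=0) weight 1/945
  … 87 more
Group by Y:
  weight(Y=1) = 4/45
  weight(Y=2) = 4/45
Total weight = 4/45 + 4/45 = 8/45
P(Y=1 | obs) = 4/45 / 8/45 = 1/2
P(Y=2 | obs) = 4/45 / 8/45 = 1/2

P(Y = 2 | obs) = 1/2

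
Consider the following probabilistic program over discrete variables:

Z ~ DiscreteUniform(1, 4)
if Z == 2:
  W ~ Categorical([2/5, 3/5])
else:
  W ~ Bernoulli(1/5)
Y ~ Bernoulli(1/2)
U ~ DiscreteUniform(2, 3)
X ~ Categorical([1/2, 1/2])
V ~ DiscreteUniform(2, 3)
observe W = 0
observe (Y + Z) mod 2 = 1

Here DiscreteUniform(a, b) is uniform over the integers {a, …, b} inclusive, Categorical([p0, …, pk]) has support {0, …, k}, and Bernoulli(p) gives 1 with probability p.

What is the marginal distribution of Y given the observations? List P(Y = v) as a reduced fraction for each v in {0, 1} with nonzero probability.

Enumerate traces; 32 have nonzero weight after conditioning:
  (Z=1, W=0, Y=0, U=2, X=0, V=2) weight 1/80
  (Z=1, W=0, Y=0, U=2, X=0, V=3) weight 1/80
  (Z=1, W=0, Y=0, U=2, X=1, V=2) weight 1/80
  (Z=1, W=0, Y=0, U=2, X=1, V=3) weight 1/80
  (Z=1, W=0, Y=0, U=3, X=0, V=2) weight 1/80
  (Z=1, W=0, Y=0, U=3, X=0, V=3) weight 1/80
  (Z=1, W=0, Y=0, U=3, X=1, V=2) weight 1/80
  (Z=1, W=0, Y=0, U=3, X=1, V=3) weight 1/80
  (Z=2, W=0, Y=1, U=2, X=0, V=2) weight 1/160
  … 23 more
Group by Y:
  weight(Y=0) = 1/5
  weight(Y=1) = 3/20
Total weight = 1/5 + 3/20 = 7/20
P(Y=0 | obs) = 1/5 / 7/20 = 4/7
P(Y=1 | obs) = 3/20 / 7/20 = 3/7

P(Y=0) = 4/7, P(Y=1) = 3/7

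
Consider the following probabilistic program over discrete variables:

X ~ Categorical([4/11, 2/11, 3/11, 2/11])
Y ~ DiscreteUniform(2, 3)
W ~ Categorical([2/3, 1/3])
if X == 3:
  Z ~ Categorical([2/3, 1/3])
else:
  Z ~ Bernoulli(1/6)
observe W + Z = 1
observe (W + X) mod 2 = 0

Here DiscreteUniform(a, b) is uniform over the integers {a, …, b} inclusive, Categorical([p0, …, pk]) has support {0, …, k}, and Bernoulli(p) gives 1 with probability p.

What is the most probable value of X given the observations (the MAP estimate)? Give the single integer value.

argmax_v P(X = v | obs) = 1

Enumerate traces; 8 have nonzero weight after conditioning:
  (X=0, Y=2, W=0, Z=1) weight 2/99
  (X=0, Y=3, W=0, Z=1) weight 2/99
  (X=1, Y=2, W=1, Z=0) weight 5/198
  (X=1, Y=3, W=1, Z=0) weight 5/198
  (X=2, Y=2, W=0, Z=1) weight 1/66
  (X=2, Y=3, W=0, Z=1) weight 1/66
  (X=3, Y=2, W=1, Z=0) weight 2/99
  (X=3, Y=3, W=1, Z=0) weight 2/99
Group by X:
  weight(X=0) = 4/99
  weight(X=1) = 5/99
  weight(X=2) = 1/33
  weight(X=3) = 4/99
Total weight = 4/99 + 5/99 + 1/33 + 4/99 = 16/99
P(X=0 | obs) = 4/99 / 16/99 = 1/4
P(X=1 | obs) = 5/99 / 16/99 = 5/16
P(X=2 | obs) = 1/33 / 16/99 = 3/16
P(X=3 | obs) = 4/99 / 16/99 = 1/4
argmax = 1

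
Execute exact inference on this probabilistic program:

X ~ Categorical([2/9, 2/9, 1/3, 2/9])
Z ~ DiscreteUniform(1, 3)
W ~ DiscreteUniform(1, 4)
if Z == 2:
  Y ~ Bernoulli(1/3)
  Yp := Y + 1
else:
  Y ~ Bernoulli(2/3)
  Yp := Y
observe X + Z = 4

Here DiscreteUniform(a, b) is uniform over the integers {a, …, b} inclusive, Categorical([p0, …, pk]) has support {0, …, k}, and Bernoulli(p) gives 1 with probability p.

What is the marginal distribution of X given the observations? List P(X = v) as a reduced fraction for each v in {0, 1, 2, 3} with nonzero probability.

P(X=1) = 2/7, P(X=2) = 3/7, P(X=3) = 2/7

Enumerate traces; 24 have nonzero weight after conditioning:
  (X=1, Z=3, W=1, Y=0) weight 1/162
  (X=1, Z=3, W=1, Y=1) weight 1/81
  (X=1, Z=3, W=2, Y=0) weight 1/162
  (X=1, Z=3, W=2, Y=1) weight 1/81
  (X=1, Z=3, W=3, Y=0) weight 1/162
  (X=1, Z=3, W=3, Y=1) weight 1/81
  (X=1, Z=3, W=4, Y=0) weight 1/162
  (X=1, Z=3, W=4, Y=1) weight 1/81
  (X=2, Z=2, W=1, Y=0) weight 1/54
  (X=3, Z=1, W=1, Y=0) weight 1/162
  … 14 more
Group by X:
  weight(X=1) = 2/27
  weight(X=2) = 1/9
  weight(X=3) = 2/27
Total weight = 2/27 + 1/9 + 2/27 = 7/27
P(X=1 | obs) = 2/27 / 7/27 = 2/7
P(X=2 | obs) = 1/9 / 7/27 = 3/7
P(X=3 | obs) = 2/27 / 7/27 = 2/7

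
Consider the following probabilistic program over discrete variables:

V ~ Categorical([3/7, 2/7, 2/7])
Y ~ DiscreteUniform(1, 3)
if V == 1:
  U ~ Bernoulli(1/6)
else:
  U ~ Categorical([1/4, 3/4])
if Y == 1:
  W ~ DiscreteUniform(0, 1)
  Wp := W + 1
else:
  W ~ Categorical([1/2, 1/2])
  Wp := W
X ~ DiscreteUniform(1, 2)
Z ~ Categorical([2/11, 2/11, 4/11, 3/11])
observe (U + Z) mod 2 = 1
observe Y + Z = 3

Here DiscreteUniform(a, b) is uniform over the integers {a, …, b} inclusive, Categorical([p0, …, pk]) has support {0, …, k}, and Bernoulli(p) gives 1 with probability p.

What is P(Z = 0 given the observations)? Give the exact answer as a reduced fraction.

Enumerate traces; 36 have nonzero weight after conditioning:
  (V=0, Y=1, U=1, W=0, X=1, Z=2) weight 3/308
  (V=0, Y=1, U=1, W=0, X=2, Z=2) weight 3/308
  (V=0, Y=1, U=1, W=1, X=1, Z=2) weight 3/308
  (V=0, Y=1, U=1, W=1, X=2, Z=2) weight 3/308
  (V=0, Y=2, U=0, W=0, X=1, Z=1) weight 1/616
  (V=0, Y=2, U=0, W=0, X=2, Z=1) weight 1/616
  (V=0, Y=2, U=0, W=1, X=1, Z=1) weight 1/616
  (V=0, Y=2, U=0, W=1, X=2, Z=1) weight 1/616
  (V=0, Y=3, U=1, W=0, X=1, Z=0) weight 3/616
  … 27 more
Group by Z:
  weight(Z=0) = 7/198
  weight(Z=1) = 5/198
  weight(Z=2) = 7/99
Total weight = 7/198 + 5/198 + 7/99 = 13/99
P(Z=0 | obs) = 7/198 / 13/99 = 7/26
P(Z=1 | obs) = 5/198 / 13/99 = 5/26
P(Z=2 | obs) = 7/99 / 13/99 = 7/13

P(Z = 0 | obs) = 7/26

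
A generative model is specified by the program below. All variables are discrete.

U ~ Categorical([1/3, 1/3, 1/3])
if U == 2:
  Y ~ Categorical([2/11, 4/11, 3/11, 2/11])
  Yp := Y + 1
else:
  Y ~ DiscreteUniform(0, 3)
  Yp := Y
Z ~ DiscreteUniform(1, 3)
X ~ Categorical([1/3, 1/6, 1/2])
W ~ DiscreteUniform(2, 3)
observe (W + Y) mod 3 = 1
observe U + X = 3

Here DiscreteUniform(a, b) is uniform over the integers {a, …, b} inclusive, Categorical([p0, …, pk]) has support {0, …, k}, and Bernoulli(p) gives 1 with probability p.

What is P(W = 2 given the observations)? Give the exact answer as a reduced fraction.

P(W = 2 | obs) = 45/94

Enumerate traces; 12 have nonzero weight after conditioning:
  (U=1, Y=1, Z=1, X=2, W=3) weight 1/144
  (U=1, Y=1, Z=2, X=2, W=3) weight 1/144
  (U=1, Y=1, Z=3, X=2, W=3) weight 1/144
  (U=1, Y=2, Z=1, X=2, W=2) weight 1/144
  (U=1, Y=2, Z=2, X=2, W=2) weight 1/144
  (U=1, Y=2, Z=3, X=2, W=2) weight 1/144
  (U=2, Y=1, Z=1, X=1, W=3) weight 1/297
  (U=2, Y=1, Z=2, X=1, W=3) weight 1/297
  … 4 more
Group by W:
  weight(W=2) = 5/176
  weight(W=3) = 49/1584
Total weight = 5/176 + 49/1584 = 47/792
P(W=2 | obs) = 5/176 / 47/792 = 45/94
P(W=3 | obs) = 49/1584 / 47/792 = 49/94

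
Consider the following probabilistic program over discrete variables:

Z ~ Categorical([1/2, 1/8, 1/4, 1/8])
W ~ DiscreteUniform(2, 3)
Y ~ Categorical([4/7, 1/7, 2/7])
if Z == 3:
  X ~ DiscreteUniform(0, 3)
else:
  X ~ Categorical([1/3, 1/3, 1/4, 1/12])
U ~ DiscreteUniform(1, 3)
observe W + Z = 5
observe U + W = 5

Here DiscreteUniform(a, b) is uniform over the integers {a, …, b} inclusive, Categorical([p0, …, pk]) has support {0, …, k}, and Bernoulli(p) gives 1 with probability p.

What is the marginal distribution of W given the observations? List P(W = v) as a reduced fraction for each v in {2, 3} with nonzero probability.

P(W=2) = 1/3, P(W=3) = 2/3

Enumerate traces; 24 have nonzero weight after conditioning:
  (Z=2, W=3, Y=0, X=0, U=2) weight 1/126
  (Z=2, W=3, Y=0, X=1, U=2) weight 1/126
  (Z=2, W=3, Y=0, X=2, U=2) weight 1/168
  (Z=2, W=3, Y=0, X=3, U=2) weight 1/504
  (Z=2, W=3, Y=1, X=0, U=2) weight 1/504
  (Z=2, W=3, Y=1, X=1, U=2) weight 1/504
  (Z=2, W=3, Y=1, X=2, U=2) weight 1/672
  (Z=2, W=3, Y=1, X=3, U=2) weight 1/2016
  (Z=3, W=2, Y=0, X=0, U=3) weight 1/336
  … 15 more
Group by W:
  weight(W=2) = 1/48
  weight(W=3) = 1/24
Total weight = 1/48 + 1/24 = 1/16
P(W=2 | obs) = 1/48 / 1/16 = 1/3
P(W=3 | obs) = 1/24 / 1/16 = 2/3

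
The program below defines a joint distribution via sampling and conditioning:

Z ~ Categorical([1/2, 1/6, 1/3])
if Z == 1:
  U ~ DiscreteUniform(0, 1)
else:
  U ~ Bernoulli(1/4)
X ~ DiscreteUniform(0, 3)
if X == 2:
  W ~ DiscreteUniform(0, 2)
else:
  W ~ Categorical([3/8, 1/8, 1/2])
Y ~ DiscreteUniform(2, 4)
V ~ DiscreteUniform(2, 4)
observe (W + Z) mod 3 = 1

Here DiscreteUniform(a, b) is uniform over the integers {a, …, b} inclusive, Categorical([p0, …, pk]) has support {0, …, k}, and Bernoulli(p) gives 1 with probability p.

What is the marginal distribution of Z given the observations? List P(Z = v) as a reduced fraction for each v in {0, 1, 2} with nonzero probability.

Enumerate traces; 216 have nonzero weight after conditioning:
  (Z=0, U=0, X=0, W=1, Y=2, V=2) weight 1/768
  (Z=0, U=0, X=0, W=1, Y=2, V=3) weight 1/768
  (Z=0, U=0, X=0, W=1, Y=2, V=4) weight 1/768
  (Z=0, U=0, X=0, W=1, Y=3, V=2) weight 1/768
  (Z=0, U=0, X=0, W=1, Y=3, V=3) weight 1/768
  (Z=0, U=0, X=0, W=1, Y=3, V=4) weight 1/768
  (Z=0, U=0, X=0, W=1, Y=4, V=2) weight 1/768
  (Z=0, U=0, X=0, W=1, Y=4, V=3) weight 1/768
  (Z=1, U=0, X=0, W=0, Y=2, V=2) weight 1/1152
  (Z=2, U=0, X=0, W=2, Y=2, V=2) weight 1/288
  … 206 more
Group by Z:
  weight(Z=0) = 17/192
  weight(Z=1) = 35/576
  weight(Z=2) = 11/72
Total weight = 17/192 + 35/576 + 11/72 = 29/96
P(Z=0 | obs) = 17/192 / 29/96 = 17/58
P(Z=1 | obs) = 35/576 / 29/96 = 35/174
P(Z=2 | obs) = 11/72 / 29/96 = 44/87

P(Z=0) = 17/58, P(Z=1) = 35/174, P(Z=2) = 44/87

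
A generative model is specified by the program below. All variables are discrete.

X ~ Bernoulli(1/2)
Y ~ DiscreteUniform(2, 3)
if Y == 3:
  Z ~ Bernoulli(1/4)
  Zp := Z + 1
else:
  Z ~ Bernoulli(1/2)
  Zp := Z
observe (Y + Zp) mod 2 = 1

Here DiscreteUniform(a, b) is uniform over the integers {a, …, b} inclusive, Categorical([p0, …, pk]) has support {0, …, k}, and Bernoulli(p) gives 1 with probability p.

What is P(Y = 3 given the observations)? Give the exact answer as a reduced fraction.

P(Y = 3 | obs) = 1/3

Enumerate traces; 4 have nonzero weight after conditioning:
  (X=0, Y=2, Z=1) weight 1/8
  (X=0, Y=3, Z=1) weight 1/16
  (X=1, Y=2, Z=1) weight 1/8
  (X=1, Y=3, Z=1) weight 1/16
Group by Y:
  weight(Y=2) = 1/4
  weight(Y=3) = 1/8
Total weight = 1/4 + 1/8 = 3/8
P(Y=2 | obs) = 1/4 / 3/8 = 2/3
P(Y=3 | obs) = 1/8 / 3/8 = 1/3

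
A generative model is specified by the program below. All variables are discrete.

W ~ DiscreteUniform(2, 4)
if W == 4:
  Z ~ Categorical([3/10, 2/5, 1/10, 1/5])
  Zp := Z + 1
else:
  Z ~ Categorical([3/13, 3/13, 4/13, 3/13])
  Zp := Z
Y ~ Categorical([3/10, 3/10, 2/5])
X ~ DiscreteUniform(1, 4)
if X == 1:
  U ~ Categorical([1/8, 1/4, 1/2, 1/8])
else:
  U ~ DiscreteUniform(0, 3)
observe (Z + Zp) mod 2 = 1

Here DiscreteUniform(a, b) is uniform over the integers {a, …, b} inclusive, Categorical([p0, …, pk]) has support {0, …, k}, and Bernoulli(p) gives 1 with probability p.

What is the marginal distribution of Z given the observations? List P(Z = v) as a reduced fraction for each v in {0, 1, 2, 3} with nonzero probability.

P(Z=0) = 3/10, P(Z=1) = 2/5, P(Z=2) = 1/10, P(Z=3) = 1/5

Enumerate traces; 192 have nonzero weight after conditioning:
  (W=4, Z=0, Y=0, X=1, U=0) weight 3/3200
  (W=4, Z=0, Y=0, X=1, U=1) weight 3/1600
  (W=4, Z=0, Y=0, X=1, U=2) weight 3/800
  (W=4, Z=0, Y=0, X=1, U=3) weight 3/3200
  (W=4, Z=0, Y=0, X=2, U=0) weight 3/1600
  (W=4, Z=0, Y=0, X=2, U=1) weight 3/1600
  (W=4, Z=0, Y=0, X=2, U=2) weight 3/1600
  (W=4, Z=0, Y=0, X=2, U=3) weight 3/1600
  (W=4, Z=1, Y=0, X=1, U=0) weight 1/800
  (W=4, Z=2, Y=0, X=1, U=0) weight 1/3200
  … 182 more
Group by Z:
  weight(Z=0) = 1/10
  weight(Z=1) = 2/15
  weight(Z=2) = 1/30
  weight(Z=3) = 1/15
Total weight = 1/10 + 2/15 + 1/30 + 1/15 = 1/3
P(Z=0 | obs) = 1/10 / 1/3 = 3/10
P(Z=1 | obs) = 2/15 / 1/3 = 2/5
P(Z=2 | obs) = 1/30 / 1/3 = 1/10
P(Z=3 | obs) = 1/15 / 1/3 = 1/5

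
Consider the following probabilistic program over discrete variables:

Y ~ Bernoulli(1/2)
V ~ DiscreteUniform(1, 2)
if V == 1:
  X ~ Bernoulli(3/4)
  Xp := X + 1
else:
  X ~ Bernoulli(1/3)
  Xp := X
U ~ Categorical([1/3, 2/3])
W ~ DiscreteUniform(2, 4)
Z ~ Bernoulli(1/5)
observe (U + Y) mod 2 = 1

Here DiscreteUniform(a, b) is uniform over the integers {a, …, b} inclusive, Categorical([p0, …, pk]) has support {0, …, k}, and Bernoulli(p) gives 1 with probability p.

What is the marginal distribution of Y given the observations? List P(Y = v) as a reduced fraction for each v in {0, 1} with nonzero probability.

P(Y=0) = 2/3, P(Y=1) = 1/3

Enumerate traces; 48 have nonzero weight after conditioning:
  (Y=0, V=1, X=0, U=1, W=2, Z=0) weight 1/90
  (Y=0, V=1, X=0, U=1, W=2, Z=1) weight 1/360
  (Y=0, V=1, X=0, U=1, W=3, Z=0) weight 1/90
  (Y=0, V=1, X=0, U=1, W=3, Z=1) weight 1/360
  (Y=0, V=1, X=0, U=1, W=4, Z=0) weight 1/90
  (Y=0, V=1, X=0, U=1, W=4, Z=1) weight 1/360
  (Y=0, V=1, X=1, U=1, W=2, Z=0) weight 1/30
  (Y=0, V=1, X=1, U=1, W=2, Z=1) weight 1/120
  (Y=1, V=1, X=0, U=0, W=2, Z=0) weight 1/180
  … 39 more
Group by Y:
  weight(Y=0) = 1/3
  weight(Y=1) = 1/6
Total weight = 1/3 + 1/6 = 1/2
P(Y=0 | obs) = 1/3 / 1/2 = 2/3
P(Y=1 | obs) = 1/6 / 1/2 = 1/3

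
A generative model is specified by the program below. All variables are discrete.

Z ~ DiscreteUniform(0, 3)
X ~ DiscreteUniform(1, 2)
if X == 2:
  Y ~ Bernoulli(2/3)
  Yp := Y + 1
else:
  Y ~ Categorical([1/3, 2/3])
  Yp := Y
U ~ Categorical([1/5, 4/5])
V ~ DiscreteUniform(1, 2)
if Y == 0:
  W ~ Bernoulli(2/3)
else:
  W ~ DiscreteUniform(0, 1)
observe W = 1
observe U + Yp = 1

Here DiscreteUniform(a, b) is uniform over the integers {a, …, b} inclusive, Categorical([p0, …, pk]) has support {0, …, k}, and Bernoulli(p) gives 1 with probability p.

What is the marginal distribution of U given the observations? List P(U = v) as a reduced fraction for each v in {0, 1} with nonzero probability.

Enumerate traces; 24 have nonzero weight after conditioning:
  (Z=0, X=1, Y=0, U=1, V=1, W=1) weight 1/90
  (Z=0, X=1, Y=0, U=1, V=2, W=1) weight 1/90
  (Z=0, X=1, Y=1, U=0, V=1, W=1) weight 1/240
  (Z=0, X=1, Y=1, U=0, V=2, W=1) weight 1/240
  (Z=0, X=2, Y=0, U=0, V=1, W=1) weight 1/360
  (Z=0, X=2, Y=0, U=0, V=2, W=1) weight 1/360
  (Z=1, X=1, Y=0, U=1, V=1, W=1) weight 1/90
  (Z=1, X=1, Y=0, U=1, V=2, W=1) weight 1/90
  … 16 more
Group by U:
  weight(U=0) = 1/18
  weight(U=1) = 4/45
Total weight = 1/18 + 4/45 = 13/90
P(U=0 | obs) = 1/18 / 13/90 = 5/13
P(U=1 | obs) = 4/45 / 13/90 = 8/13

P(U=0) = 5/13, P(U=1) = 8/13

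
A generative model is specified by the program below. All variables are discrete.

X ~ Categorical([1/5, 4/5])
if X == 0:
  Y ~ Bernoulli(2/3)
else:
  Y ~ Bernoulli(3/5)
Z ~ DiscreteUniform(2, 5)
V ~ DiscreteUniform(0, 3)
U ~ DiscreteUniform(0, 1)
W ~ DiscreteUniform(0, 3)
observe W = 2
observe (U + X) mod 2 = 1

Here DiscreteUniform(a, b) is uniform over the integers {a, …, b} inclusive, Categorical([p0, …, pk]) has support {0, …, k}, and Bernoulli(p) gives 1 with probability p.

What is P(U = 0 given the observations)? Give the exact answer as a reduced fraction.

Enumerate traces; 64 have nonzero weight after conditioning:
  (X=0, Y=0, Z=2, V=0, U=1, W=2) weight 1/1920
  (X=0, Y=0, Z=2, V=1, U=1, W=2) weight 1/1920
  (X=0, Y=0, Z=2, V=2, U=1, W=2) weight 1/1920
  (X=0, Y=0, Z=2, V=3, U=1, W=2) weight 1/1920
  (X=0, Y=0, Z=3, V=0, U=1, W=2) weight 1/1920
  (X=0, Y=0, Z=3, V=1, U=1, W=2) weight 1/1920
  (X=0, Y=0, Z=3, V=2, U=1, W=2) weight 1/1920
  (X=0, Y=0, Z=3, V=3, U=1, W=2) weight 1/1920
  (X=1, Y=0, Z=2, V=0, U=0, W=2) weight 1/400
  … 55 more
Group by U:
  weight(U=0) = 1/10
  weight(U=1) = 1/40
Total weight = 1/10 + 1/40 = 1/8
P(U=0 | obs) = 1/10 / 1/8 = 4/5
P(U=1 | obs) = 1/40 / 1/8 = 1/5

P(U = 0 | obs) = 4/5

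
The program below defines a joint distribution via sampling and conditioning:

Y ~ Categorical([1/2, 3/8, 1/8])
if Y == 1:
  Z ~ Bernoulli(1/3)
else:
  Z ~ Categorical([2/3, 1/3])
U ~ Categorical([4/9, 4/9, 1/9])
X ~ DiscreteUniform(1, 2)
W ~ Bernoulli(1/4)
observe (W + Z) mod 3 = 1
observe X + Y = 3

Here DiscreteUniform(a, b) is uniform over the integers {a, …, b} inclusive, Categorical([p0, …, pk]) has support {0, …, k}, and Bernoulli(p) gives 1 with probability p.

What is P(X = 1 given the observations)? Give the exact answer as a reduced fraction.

P(X = 1 | obs) = 1/4

Enumerate traces; 12 have nonzero weight after conditioning:
  (Y=1, Z=0, U=0, X=2, W=1) weight 1/72
  (Y=1, Z=0, U=1, X=2, W=1) weight 1/72
  (Y=1, Z=0, U=2, X=2, W=1) weight 1/288
  (Y=1, Z=1, U=0, X=2, W=0) weight 1/48
  (Y=1, Z=1, U=1, X=2, W=0) weight 1/48
  (Y=1, Z=1, U=2, X=2, W=0) weight 1/192
  (Y=2, Z=0, U=0, X=1, W=1) weight 1/216
  (Y=2, Z=0, U=1, X=1, W=1) weight 1/216
  … 4 more
Group by X:
  weight(X=1) = 5/192
  weight(X=2) = 5/64
Total weight = 5/192 + 5/64 = 5/48
P(X=1 | obs) = 5/192 / 5/48 = 1/4
P(X=2 | obs) = 5/64 / 5/48 = 3/4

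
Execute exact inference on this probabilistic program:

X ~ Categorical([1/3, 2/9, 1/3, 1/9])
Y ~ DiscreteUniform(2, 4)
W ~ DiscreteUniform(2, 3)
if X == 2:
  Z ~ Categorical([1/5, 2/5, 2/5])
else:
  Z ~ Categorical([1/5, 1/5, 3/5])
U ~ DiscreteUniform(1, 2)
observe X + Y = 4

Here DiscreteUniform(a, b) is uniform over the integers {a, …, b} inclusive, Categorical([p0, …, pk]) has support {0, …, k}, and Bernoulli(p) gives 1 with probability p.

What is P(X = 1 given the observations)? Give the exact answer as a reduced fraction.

P(X = 1 | obs) = 1/4

Enumerate traces; 36 have nonzero weight after conditioning:
  (X=0, Y=4, W=2, Z=0, U=1) weight 1/180
  (X=0, Y=4, W=2, Z=0, U=2) weight 1/180
  (X=0, Y=4, W=2, Z=1, U=1) weight 1/180
  (X=0, Y=4, W=2, Z=1, U=2) weight 1/180
  (X=0, Y=4, W=2, Z=2, U=1) weight 1/60
  (X=0, Y=4, W=2, Z=2, U=2) weight 1/60
  (X=0, Y=4, W=3, Z=0, U=1) weight 1/180
  (X=0, Y=4, W=3, Z=0, U=2) weight 1/180
  (X=1, Y=3, W=2, Z=0, U=1) weight 1/270
  (X=2, Y=2, W=2, Z=0, U=1) weight 1/180
  … 26 more
Group by X:
  weight(X=0) = 1/9
  weight(X=1) = 2/27
  weight(X=2) = 1/9
Total weight = 1/9 + 2/27 + 1/9 = 8/27
P(X=0 | obs) = 1/9 / 8/27 = 3/8
P(X=1 | obs) = 2/27 / 8/27 = 1/4
P(X=2 | obs) = 1/9 / 8/27 = 3/8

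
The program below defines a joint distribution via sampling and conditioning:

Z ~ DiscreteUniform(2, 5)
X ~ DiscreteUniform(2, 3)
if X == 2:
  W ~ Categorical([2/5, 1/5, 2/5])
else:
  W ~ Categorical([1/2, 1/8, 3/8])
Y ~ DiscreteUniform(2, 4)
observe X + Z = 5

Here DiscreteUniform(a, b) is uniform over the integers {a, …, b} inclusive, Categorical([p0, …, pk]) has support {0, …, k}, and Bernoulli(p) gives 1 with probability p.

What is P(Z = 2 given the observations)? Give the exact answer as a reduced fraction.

Enumerate traces; 18 have nonzero weight after conditioning:
  (Z=2, X=3, W=0, Y=2) weight 1/48
  (Z=2, X=3, W=0, Y=3) weight 1/48
  (Z=2, X=3, W=0, Y=4) weight 1/48
  (Z=2, X=3, W=1, Y=2) weight 1/192
  (Z=2, X=3, W=1, Y=3) weight 1/192
  (Z=2, X=3, W=1, Y=4) weight 1/192
  (Z=2, X=3, W=2, Y=2) weight 1/64
  (Z=2, X=3, W=2, Y=3) weight 1/64
  (Z=3, X=2, W=0, Y=2) weight 1/60
  … 9 more
Group by Z:
  weight(Z=2) = 1/8
  weight(Z=3) = 1/8
Total weight = 1/8 + 1/8 = 1/4
P(Z=2 | obs) = 1/8 / 1/4 = 1/2
P(Z=3 | obs) = 1/8 / 1/4 = 1/2

P(Z = 2 | obs) = 1/2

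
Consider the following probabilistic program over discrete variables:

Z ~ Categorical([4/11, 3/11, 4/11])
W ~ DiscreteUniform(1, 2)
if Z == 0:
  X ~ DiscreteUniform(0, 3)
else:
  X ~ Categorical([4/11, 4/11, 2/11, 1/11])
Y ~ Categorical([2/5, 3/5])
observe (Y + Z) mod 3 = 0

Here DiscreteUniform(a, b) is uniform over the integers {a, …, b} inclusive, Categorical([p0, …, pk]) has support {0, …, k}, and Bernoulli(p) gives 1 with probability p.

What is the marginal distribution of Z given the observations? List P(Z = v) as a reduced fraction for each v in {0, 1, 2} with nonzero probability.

P(Z=0) = 2/5, P(Z=2) = 3/5

Enumerate traces; 16 have nonzero weight after conditioning:
  (Z=0, W=1, X=0, Y=0) weight 1/55
  (Z=0, W=1, X=1, Y=0) weight 1/55
  (Z=0, W=1, X=2, Y=0) weight 1/55
  (Z=0, W=1, X=3, Y=0) weight 1/55
  (Z=0, W=2, X=0, Y=0) weight 1/55
  (Z=0, W=2, X=1, Y=0) weight 1/55
  (Z=0, W=2, X=2, Y=0) weight 1/55
  (Z=0, W=2, X=3, Y=0) weight 1/55
  (Z=2, W=1, X=0, Y=1) weight 24/605
  … 7 more
Group by Z:
  weight(Z=0) = 8/55
  weight(Z=2) = 12/55
Total weight = 8/55 + 12/55 = 4/11
P(Z=0 | obs) = 8/55 / 4/11 = 2/5
P(Z=2 | obs) = 12/55 / 4/11 = 3/5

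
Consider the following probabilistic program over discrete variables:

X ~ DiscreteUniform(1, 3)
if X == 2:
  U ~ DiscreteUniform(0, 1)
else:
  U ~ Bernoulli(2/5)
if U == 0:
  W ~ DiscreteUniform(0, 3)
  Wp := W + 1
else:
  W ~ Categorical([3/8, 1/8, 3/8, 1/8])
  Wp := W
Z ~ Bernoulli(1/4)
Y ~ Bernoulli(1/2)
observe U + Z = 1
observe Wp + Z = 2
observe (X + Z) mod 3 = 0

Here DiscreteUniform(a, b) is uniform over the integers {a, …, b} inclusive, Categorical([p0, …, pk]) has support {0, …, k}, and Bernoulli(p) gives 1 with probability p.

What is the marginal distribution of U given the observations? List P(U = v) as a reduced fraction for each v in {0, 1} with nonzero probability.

P(U=0) = 5/23, P(U=1) = 18/23

Enumerate traces; 4 have nonzero weight after conditioning:
  (X=2, U=0, W=0, Z=1, Y=0) weight 1/192
  (X=2, U=0, W=0, Z=1, Y=1) weight 1/192
  (X=3, U=1, W=2, Z=0, Y=0) weight 3/160
  (X=3, U=1, W=2, Z=0, Y=1) weight 3/160
Group by U:
  weight(U=0) = 1/96
  weight(U=1) = 3/80
Total weight = 1/96 + 3/80 = 23/480
P(U=0 | obs) = 1/96 / 23/480 = 5/23
P(U=1 | obs) = 3/80 / 23/480 = 18/23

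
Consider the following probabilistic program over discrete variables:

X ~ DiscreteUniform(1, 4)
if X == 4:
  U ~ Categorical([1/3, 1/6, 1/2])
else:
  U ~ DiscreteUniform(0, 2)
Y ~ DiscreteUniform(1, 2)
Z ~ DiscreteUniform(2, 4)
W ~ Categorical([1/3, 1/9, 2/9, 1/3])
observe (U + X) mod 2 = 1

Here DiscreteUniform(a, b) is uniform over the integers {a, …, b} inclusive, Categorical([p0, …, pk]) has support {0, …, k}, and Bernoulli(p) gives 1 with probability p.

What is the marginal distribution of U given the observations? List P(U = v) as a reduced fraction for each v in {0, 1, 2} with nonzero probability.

P(U=0) = 4/11, P(U=1) = 3/11, P(U=2) = 4/11

Enumerate traces; 144 have nonzero weight after conditioning:
  (X=1, U=0, Y=1, Z=2, W=0) weight 1/216
  (X=1, U=0, Y=1, Z=2, W=1) weight 1/648
  (X=1, U=0, Y=1, Z=2, W=2) weight 1/324
  (X=1, U=0, Y=1, Z=2, W=3) weight 1/216
  (X=1, U=0, Y=1, Z=3, W=0) weight 1/216
  (X=1, U=0, Y=1, Z=3, W=1) weight 1/648
  (X=1, U=0, Y=1, Z=3, W=2) weight 1/324
  (X=1, U=0, Y=1, Z=3, W=3) weight 1/216
  (X=1, U=2, Y=1, Z=2, W=0) weight 1/216
  (X=2, U=1, Y=1, Z=2, W=0) weight 1/216
  … 134 more
Group by U:
  weight(U=0) = 1/6
  weight(U=1) = 1/8
  weight(U=2) = 1/6
Total weight = 1/6 + 1/8 + 1/6 = 11/24
P(U=0 | obs) = 1/6 / 11/24 = 4/11
P(U=1 | obs) = 1/8 / 11/24 = 3/11
P(U=2 | obs) = 1/6 / 11/24 = 4/11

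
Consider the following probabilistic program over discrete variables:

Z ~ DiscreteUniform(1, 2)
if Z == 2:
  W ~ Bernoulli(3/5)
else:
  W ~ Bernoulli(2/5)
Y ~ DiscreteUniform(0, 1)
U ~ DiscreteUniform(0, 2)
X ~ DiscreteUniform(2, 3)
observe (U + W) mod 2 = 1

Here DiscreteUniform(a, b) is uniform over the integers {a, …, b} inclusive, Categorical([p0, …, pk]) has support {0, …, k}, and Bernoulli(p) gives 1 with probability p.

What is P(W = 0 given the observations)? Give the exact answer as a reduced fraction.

P(W = 0 | obs) = 1/3

Enumerate traces; 24 have nonzero weight after conditioning:
  (Z=1, W=0, Y=0, U=1, X=2) weight 1/40
  (Z=1, W=0, Y=0, U=1, X=3) weight 1/40
  (Z=1, W=0, Y=1, U=1, X=2) weight 1/40
  (Z=1, W=0, Y=1, U=1, X=3) weight 1/40
  (Z=1, W=1, Y=0, U=0, X=2) weight 1/60
  (Z=1, W=1, Y=0, U=0, X=3) weight 1/60
  (Z=1, W=1, Y=0, U=2, X=2) weight 1/60
  (Z=1, W=1, Y=0, U=2, X=3) weight 1/60
  … 16 more
Group by W:
  weight(W=0) = 1/6
  weight(W=1) = 1/3
Total weight = 1/6 + 1/3 = 1/2
P(W=0 | obs) = 1/6 / 1/2 = 1/3
P(W=1 | obs) = 1/3 / 1/2 = 2/3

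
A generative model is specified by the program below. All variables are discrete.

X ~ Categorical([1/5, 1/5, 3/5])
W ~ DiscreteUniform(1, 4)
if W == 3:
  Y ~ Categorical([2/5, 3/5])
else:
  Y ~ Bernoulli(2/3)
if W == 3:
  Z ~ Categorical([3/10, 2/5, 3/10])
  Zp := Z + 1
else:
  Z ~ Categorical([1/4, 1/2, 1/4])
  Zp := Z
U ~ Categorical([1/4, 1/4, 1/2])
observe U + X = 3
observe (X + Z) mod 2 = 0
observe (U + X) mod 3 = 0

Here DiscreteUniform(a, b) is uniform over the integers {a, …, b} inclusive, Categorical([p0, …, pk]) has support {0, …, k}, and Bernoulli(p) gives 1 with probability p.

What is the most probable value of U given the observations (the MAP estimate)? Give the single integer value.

argmax_v P(U = v | obs) = 1

Enumerate traces; 24 have nonzero weight after conditioning:
  (X=1, W=1, Y=0, Z=1, U=2) weight 1/240
  (X=1, W=1, Y=1, Z=1, U=2) weight 1/120
  (X=1, W=2, Y=0, Z=1, U=2) weight 1/240
  (X=1, W=2, Y=1, Z=1, U=2) weight 1/120
  (X=1, W=3, Y=0, Z=1, U=2) weight 1/250
  (X=1, W=3, Y=1, Z=1, U=2) weight 3/500
  (X=1, W=4, Y=0, Z=1, U=2) weight 1/240
  (X=1, W=4, Y=1, Z=1, U=2) weight 1/120
  (X=2, W=1, Y=0, Z=0, U=1) weight 1/320
  … 15 more
Group by U:
  weight(U=1) = 63/800
  weight(U=2) = 19/400
Total weight = 63/800 + 19/400 = 101/800
P(U=1 | obs) = 63/800 / 101/800 = 63/101
P(U=2 | obs) = 19/400 / 101/800 = 38/101
argmax = 1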